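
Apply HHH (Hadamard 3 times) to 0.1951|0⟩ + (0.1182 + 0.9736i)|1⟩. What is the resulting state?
(0.2215 + 0.6884i)|0⟩ + (0.05438 - 0.6884i)|1⟩

H² = I, so H^3 = H: a single Hadamard. With (a, b) = (0.1951, (0.1182 + 0.9736i)), H gives ((a + b)/√2, (a − b)/√2) = ((0.2215 + 0.6884i), (0.05438 - 0.6884i)).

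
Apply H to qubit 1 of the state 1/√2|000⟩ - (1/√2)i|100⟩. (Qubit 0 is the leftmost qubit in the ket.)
1/2|000⟩ + 1/2|010⟩ - (1/2)i|100⟩ - (1/2)i|110⟩

H on qubit 1 mixes each pair of kets that differ only in qubit 1: amplitudes (a, b) of (|…0…⟩, |…1…⟩) become ((a + b)/√2, (a − b)/√2). Kets absent from the input have amplitude 0.
(|000⟩, |010⟩): (a, b) = (1/√2, 0) → (1/2, 1/2)
(|100⟩, |110⟩): (a, b) = (-(1/√2)i, 0) → (-(1/2)i, -(1/2)i)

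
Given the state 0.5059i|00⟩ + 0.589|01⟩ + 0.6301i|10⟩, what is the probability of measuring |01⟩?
0.3469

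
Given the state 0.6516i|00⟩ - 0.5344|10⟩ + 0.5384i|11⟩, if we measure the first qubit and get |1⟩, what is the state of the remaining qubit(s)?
-0.7045|0⟩ + 0.7097i|1⟩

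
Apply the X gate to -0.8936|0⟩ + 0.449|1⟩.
0.449|0⟩ - 0.8936|1⟩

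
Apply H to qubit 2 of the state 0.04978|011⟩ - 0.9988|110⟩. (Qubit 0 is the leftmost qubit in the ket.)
0.0352|010⟩ - 0.0352|011⟩ - 0.7063|110⟩ - 0.7063|111⟩

H on qubit 2 mixes each pair of kets that differ only in qubit 2: amplitudes (a, b) of (|…0…⟩, |…1…⟩) become ((a + b)/√2, (a − b)/√2). Kets absent from the input have amplitude 0.
(|010⟩, |011⟩): (a, b) = (0, 0.04978) → (0.0352, -0.0352)
(|110⟩, |111⟩): (a, b) = (-0.9988, 0) → (-0.7063, -0.7063)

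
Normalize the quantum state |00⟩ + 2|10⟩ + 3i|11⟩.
0.2673|00⟩ + 0.5345|10⟩ + 0.8018i|11⟩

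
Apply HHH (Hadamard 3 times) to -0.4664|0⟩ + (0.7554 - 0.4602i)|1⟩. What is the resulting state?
(0.2044 - 0.3254i)|0⟩ + (-0.8639 + 0.3254i)|1⟩

H² = I, so H^3 = H: a single Hadamard. With (a, b) = (-0.4664, (0.7554 - 0.4602i)), H gives ((a + b)/√2, (a − b)/√2) = ((0.2044 - 0.3254i), (-0.8639 + 0.3254i)).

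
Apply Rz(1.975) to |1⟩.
(0.5508 + 0.8347i)|1⟩

Rz(1.975) = [[e^(−iθ/2), 0], [0, e^(iθ/2)]] with e^(±iθ/2) = cos(θ/2) ± i·sin(θ/2); θ = 1.975, cos(θ/2) ≈ 0.550778, sin(θ/2) ≈ 0.834652.
With a = amp(|0⟩) = 0 and b = amp(|1⟩) = 1:
new amp(|0⟩) = (0.550778 - 0.834652i)·a = 0
new amp(|1⟩) = (0.550778 + 0.834652i)·b = (0.5508 + 0.8347i)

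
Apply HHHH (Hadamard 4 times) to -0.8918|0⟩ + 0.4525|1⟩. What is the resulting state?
-0.8918|0⟩ + 0.4525|1⟩

H² = I, so an even number of Hadamards cancels: H^4 = I and the state is unchanged.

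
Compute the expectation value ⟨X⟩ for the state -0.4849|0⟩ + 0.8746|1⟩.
-0.8482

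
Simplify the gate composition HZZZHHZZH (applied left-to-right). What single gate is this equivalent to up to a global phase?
X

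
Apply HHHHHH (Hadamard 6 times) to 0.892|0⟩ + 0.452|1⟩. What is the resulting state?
0.892|0⟩ + 0.452|1⟩

H² = I, so an even number of Hadamards cancels: H^6 = I and the state is unchanged.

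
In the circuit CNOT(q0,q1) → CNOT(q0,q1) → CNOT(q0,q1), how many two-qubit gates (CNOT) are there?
3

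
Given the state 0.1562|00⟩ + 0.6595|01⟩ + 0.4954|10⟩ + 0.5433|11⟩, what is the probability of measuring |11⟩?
0.2952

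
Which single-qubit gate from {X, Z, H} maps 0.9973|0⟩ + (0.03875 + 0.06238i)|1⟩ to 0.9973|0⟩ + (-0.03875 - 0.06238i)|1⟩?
Z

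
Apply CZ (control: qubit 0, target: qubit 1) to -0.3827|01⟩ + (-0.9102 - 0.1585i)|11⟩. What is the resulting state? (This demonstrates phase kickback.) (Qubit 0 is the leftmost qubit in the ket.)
-0.3827|01⟩ + (0.9102 + 0.1585i)|11⟩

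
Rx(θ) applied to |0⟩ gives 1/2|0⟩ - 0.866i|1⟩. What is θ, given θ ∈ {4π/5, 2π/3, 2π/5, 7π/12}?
2π/3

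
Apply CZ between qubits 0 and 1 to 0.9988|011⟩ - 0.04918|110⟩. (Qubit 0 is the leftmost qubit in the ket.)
0.9988|011⟩ + 0.04918|110⟩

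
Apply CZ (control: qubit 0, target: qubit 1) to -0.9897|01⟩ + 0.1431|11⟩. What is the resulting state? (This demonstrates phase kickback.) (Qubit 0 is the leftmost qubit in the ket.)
-0.9897|01⟩ - 0.1431|11⟩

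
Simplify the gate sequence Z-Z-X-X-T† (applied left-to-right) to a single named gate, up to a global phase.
T†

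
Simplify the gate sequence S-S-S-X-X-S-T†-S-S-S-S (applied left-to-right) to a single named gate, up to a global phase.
T†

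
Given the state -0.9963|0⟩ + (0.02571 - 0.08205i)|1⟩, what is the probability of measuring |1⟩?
0.007393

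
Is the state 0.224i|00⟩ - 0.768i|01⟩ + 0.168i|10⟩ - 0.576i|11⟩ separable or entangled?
Separable

Writing the state as a|00⟩ + b|01⟩ + c|10⟩ + d|11⟩, it is a product state iff ad − bc = 0.
Here (a, b, c, d) = (0.224i, -0.768i, 0.168i, -0.576i): ad − bc = (0.224i)(-0.576i) − (-0.768i)(0.168i) = 0, so the state is separable.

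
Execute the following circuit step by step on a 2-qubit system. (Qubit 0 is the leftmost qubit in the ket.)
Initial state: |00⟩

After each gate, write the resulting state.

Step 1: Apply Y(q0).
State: i|10⟩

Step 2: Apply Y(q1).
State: -|11⟩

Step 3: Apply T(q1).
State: (-1/√2 - (1/√2)i)|11⟩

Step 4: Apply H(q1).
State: (-1/2 - (1/2)i)|10⟩ + (1/2 + (1/2)i)|11⟩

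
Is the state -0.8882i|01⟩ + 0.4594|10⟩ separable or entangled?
Entangled

Writing the state as a|00⟩ + b|01⟩ + c|10⟩ + d|11⟩, it is a product state iff ad − bc = 0.
Here (a, b, c, d) = (0, -0.8882i, 0.4594, 0): ad − bc = (0)(0) − (-0.8882i)(0.4594) = 0.408i ≠ 0, so the state is entangled.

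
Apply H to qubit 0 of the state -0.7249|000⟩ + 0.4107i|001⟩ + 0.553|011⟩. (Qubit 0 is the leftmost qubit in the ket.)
-0.5126|000⟩ + 0.2904i|001⟩ + 0.391|011⟩ - 0.5126|100⟩ + 0.2904i|101⟩ + 0.391|111⟩

H on qubit 0 mixes each pair of kets that differ only in qubit 0: amplitudes (a, b) of (|…0…⟩, |…1…⟩) become ((a + b)/√2, (a − b)/√2). Kets absent from the input have amplitude 0.
(|000⟩, |100⟩): (a, b) = (-0.7249, 0) → (-0.5126, -0.5126)
(|001⟩, |101⟩): (a, b) = (0.4107i, 0) → (0.2904i, 0.2904i)
(|011⟩, |111⟩): (a, b) = (0.553, 0) → (0.391, 0.391)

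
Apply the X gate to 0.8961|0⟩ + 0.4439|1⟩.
0.4439|0⟩ + 0.8961|1⟩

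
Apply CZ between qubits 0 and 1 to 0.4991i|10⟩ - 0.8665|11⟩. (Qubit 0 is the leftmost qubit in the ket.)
0.4991i|10⟩ + 0.8665|11⟩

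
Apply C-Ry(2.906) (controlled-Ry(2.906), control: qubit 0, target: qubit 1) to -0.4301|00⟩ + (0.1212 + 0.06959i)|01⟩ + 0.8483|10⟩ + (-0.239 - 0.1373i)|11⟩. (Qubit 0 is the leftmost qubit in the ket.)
-0.4301|00⟩ + (0.1212 + 0.06959i)|01⟩ + (0.337 + 0.1363i)|10⟩ + (0.8143 - 0.01614i)|11⟩

C-Ry(2.906) leaves the control-|0⟩ kets |00⟩, |01⟩ unchanged and applies Ry(2.906) to qubit 1 on the control-|1⟩ pair (|10⟩, |11⟩).
Ry(2.906) = [[cos(θ/2), −sin(θ/2)], [sin(θ/2), cos(θ/2)]]; θ = 2.906, cos(θ/2) ≈ 0.117524, sin(θ/2) ≈ 0.99307.
With a = amp(|10⟩) = 0.8483 and b = amp(|11⟩) = (-0.239 - 0.1373i):
new amp(|10⟩) = (0.117524)·a + (-0.99307)·b = (0.337 + 0.1363i)
new amp(|11⟩) = (0.99307)·a + (0.117524)·b = (0.8143 - 0.01614i)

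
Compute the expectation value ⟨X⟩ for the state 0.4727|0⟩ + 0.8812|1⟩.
0.8331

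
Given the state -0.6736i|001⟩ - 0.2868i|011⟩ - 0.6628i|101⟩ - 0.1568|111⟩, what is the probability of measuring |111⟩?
0.02459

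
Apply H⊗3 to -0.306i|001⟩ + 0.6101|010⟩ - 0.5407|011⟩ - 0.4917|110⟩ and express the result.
(-0.1493 - 0.1082i)|000⟩ + (0.233 + 0.1082i)|001⟩ + (0.1493 - 0.1082i)|010⟩ + (-0.233 + 0.1082i)|011⟩ + (0.1984 - 0.1082i)|100⟩ + (0.5807 + 0.1082i)|101⟩ + (-0.1984 - 0.1082i)|110⟩ + (-0.5807 + 0.1082i)|111⟩

H⊗3 gives amp(|y⟩) = (1/2√2) Σ_x (−1)^(x·y) amp(|x⟩), where x·y is the number of positions in which both x and y have a 1.
|000⟩: (-0.306i + 0.6101 - 0.5407 - 0.4917)/(2√2) = (-0.1493 - 0.1082i)
|001⟩: (0.306i + 0.6101 + 0.5407 - 0.4917)/(2√2) = (0.233 + 0.1082i)
|010⟩: (-0.306i - 0.6101 + 0.5407 + 0.4917)/(2√2) = (0.1493 - 0.1082i)
|011⟩: (0.306i - 0.6101 - 0.5407 + 0.4917)/(2√2) = (-0.233 + 0.1082i)
|100⟩: (-0.306i + 0.6101 - 0.5407 + 0.4917)/(2√2) = (0.1984 - 0.1082i)
|101⟩: (0.306i + 0.6101 + 0.5407 + 0.4917)/(2√2) = (0.5807 + 0.1082i)
|110⟩: (-0.306i - 0.6101 + 0.5407 - 0.4917)/(2√2) = (-0.1984 - 0.1082i)
|111⟩: (0.306i - 0.6101 - 0.5407 - 0.4917)/(2√2) = (-0.5807 + 0.1082i)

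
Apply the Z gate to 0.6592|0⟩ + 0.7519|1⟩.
0.6592|0⟩ - 0.7519|1⟩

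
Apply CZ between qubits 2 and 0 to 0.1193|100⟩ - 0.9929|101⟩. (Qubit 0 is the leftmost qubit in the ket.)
0.1193|100⟩ + 0.9929|101⟩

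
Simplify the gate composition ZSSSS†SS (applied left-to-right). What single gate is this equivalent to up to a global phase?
Z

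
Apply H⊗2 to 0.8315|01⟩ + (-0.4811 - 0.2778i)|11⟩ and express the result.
(0.1752 - 0.1389i)|00⟩ + (-0.1752 + 0.1389i)|01⟩ + (0.6563 + 0.1389i)|10⟩ + (-0.6563 - 0.1389i)|11⟩

H⊗2 gives amp(|y⟩) = (1/2) Σ_x (−1)^(x·y) amp(|x⟩), where x·y is the number of positions in which both x and y have a 1.
|00⟩: (0.8315 + (-0.4811 - 0.2778i))/2 = (0.1752 - 0.1389i)
|01⟩: (-0.8315 - (-0.4811 - 0.2778i))/2 = (-0.1752 + 0.1389i)
|10⟩: (0.8315 - (-0.4811 - 0.2778i))/2 = (0.6563 + 0.1389i)
|11⟩: (-0.8315 + (-0.4811 - 0.2778i))/2 = (-0.6563 - 0.1389i)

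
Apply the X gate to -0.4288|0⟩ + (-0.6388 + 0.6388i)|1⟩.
(-0.6388 + 0.6388i)|0⟩ - 0.4288|1⟩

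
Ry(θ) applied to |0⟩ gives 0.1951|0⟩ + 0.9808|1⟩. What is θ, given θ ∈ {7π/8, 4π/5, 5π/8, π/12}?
7π/8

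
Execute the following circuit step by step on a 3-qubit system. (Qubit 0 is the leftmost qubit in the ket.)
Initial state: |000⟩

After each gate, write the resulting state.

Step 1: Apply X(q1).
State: |010⟩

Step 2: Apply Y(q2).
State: i|011⟩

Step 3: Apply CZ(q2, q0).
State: i|011⟩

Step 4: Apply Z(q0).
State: i|011⟩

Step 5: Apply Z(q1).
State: -i|011⟩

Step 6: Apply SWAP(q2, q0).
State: -i|110⟩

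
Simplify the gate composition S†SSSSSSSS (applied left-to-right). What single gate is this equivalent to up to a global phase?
S†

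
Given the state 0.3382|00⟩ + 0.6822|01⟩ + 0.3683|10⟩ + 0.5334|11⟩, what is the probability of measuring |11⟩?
0.2845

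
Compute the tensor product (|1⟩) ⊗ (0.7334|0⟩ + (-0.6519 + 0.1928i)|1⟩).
0.7334|10⟩ + (-0.6519 + 0.1928i)|11⟩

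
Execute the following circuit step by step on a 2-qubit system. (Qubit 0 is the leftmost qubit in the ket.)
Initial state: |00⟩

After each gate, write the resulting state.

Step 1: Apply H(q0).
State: 1/√2|00⟩ + 1/√2|10⟩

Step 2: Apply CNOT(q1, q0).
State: 1/√2|00⟩ + 1/√2|10⟩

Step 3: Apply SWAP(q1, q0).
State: 1/√2|00⟩ + 1/√2|01⟩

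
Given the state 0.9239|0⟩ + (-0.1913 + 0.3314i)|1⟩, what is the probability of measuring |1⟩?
0.1464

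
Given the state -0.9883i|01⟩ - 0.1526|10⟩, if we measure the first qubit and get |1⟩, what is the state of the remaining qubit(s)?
-|0⟩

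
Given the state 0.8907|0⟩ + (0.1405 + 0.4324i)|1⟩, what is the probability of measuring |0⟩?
0.7933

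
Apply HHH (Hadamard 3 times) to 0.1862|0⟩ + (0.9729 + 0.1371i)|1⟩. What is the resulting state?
(0.8196 + 0.09694i)|0⟩ + (-0.5563 - 0.09694i)|1⟩

H² = I, so H^3 = H: a single Hadamard. With (a, b) = (0.1862, (0.9729 + 0.1371i)), H gives ((a + b)/√2, (a − b)/√2) = ((0.8196 + 0.09694i), (-0.5563 - 0.09694i)).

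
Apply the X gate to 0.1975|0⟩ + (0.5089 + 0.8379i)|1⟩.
(0.5089 + 0.8379i)|0⟩ + 0.1975|1⟩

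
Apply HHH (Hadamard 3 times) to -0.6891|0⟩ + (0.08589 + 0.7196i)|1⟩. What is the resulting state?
(-0.4265 + 0.5088i)|0⟩ + (-0.548 - 0.5088i)|1⟩

H² = I, so H^3 = H: a single Hadamard. With (a, b) = (-0.6891, (0.08589 + 0.7196i)), H gives ((a + b)/√2, (a − b)/√2) = ((-0.4265 + 0.5088i), (-0.548 - 0.5088i)).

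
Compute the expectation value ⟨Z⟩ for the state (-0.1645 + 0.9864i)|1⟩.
-1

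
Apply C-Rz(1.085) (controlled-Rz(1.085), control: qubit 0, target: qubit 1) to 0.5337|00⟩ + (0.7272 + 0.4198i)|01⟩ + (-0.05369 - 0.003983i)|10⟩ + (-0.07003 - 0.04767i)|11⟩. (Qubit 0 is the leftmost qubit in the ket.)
0.5337|00⟩ + (0.7272 + 0.4198i)|01⟩ + (-0.04804 + 0.02431i)|10⟩ + (-0.03536 - 0.07698i)|11⟩

C-Rz(1.085) leaves the control-|0⟩ kets |00⟩, |01⟩ unchanged and applies Rz(1.085) to qubit 1 on the control-|1⟩ pair (|10⟩, |11⟩).
Rz(1.085) = [[e^(−iθ/2), 0], [0, e^(iθ/2)]] with e^(±iθ/2) = cos(θ/2) ± i·sin(θ/2); θ = 1.085, cos(θ/2) ≈ 0.856421, sin(θ/2) ≈ 0.516279.
With a = amp(|10⟩) = (-0.05369 - 0.003983i) and b = amp(|11⟩) = (-0.07003 - 0.04767i):
new amp(|10⟩) = (0.856421 - 0.516279i)·a = (-0.04804 + 0.02431i)
new amp(|11⟩) = (0.856421 + 0.516279i)·b = (-0.03536 - 0.07698i)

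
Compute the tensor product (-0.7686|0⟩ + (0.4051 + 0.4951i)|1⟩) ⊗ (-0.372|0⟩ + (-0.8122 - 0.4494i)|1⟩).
0.2859|00⟩ + (0.6243 + 0.3454i)|01⟩ + (-0.1507 - 0.1842i)|10⟩ + (-0.1065 - 0.5842i)|11⟩

amp(|b₁b₂…⟩) = product of the factor amplitudes for bits b₁, b₂, …; only kets whose every factor amplitude is nonzero survive.
|00⟩: (-0.7686)(-0.372) = 0.2859
|01⟩: (-0.7686)(-0.8122 - 0.4494i) = (0.6243 + 0.3454i)
|10⟩: (0.4051 + 0.4951i)(-0.372) = (-0.1507 - 0.1842i)
|11⟩: (0.4051 + 0.4951i)(-0.8122 - 0.4494i) = (-0.1065 - 0.5842i)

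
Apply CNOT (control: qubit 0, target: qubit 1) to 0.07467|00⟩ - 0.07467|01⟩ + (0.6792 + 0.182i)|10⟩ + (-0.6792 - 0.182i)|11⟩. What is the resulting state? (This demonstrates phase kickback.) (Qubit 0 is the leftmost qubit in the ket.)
0.07467|00⟩ - 0.07467|01⟩ + (-0.6792 - 0.182i)|10⟩ + (0.6792 + 0.182i)|11⟩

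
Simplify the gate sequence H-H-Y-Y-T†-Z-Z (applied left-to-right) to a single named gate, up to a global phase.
T†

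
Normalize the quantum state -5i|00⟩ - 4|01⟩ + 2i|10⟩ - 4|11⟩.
-0.6402i|00⟩ - 0.5121|01⟩ + 0.2561i|10⟩ - 0.5121|11⟩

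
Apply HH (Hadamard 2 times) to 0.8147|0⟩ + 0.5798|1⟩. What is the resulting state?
0.8147|0⟩ + 0.5798|1⟩

H² = I, so an even number of Hadamards cancels: H^2 = I and the state is unchanged.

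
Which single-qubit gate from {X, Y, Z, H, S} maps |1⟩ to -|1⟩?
Z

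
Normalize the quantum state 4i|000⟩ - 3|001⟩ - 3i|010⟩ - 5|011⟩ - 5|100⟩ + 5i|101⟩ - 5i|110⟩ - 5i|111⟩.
0.3172i|000⟩ - 0.2379|001⟩ - 0.2379i|010⟩ - 0.3965|011⟩ - 0.3965|100⟩ + 0.3965i|101⟩ - 0.3965i|110⟩ - 0.3965i|111⟩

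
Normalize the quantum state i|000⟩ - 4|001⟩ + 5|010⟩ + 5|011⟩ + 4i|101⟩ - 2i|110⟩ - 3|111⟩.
0.1021i|000⟩ - 1/√6|001⟩ + 0.5103|010⟩ + 0.5103|011⟩ + (1/√6)i|101⟩ - 0.2041i|110⟩ - 0.3062|111⟩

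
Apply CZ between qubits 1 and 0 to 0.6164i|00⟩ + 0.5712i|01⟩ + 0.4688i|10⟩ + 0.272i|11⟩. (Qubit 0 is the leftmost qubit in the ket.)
0.6164i|00⟩ + 0.5712i|01⟩ + 0.4688i|10⟩ - 0.272i|11⟩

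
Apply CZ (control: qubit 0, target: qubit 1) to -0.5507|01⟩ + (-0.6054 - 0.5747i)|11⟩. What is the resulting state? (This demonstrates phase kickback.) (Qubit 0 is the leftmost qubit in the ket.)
-0.5507|01⟩ + (0.6054 + 0.5747i)|11⟩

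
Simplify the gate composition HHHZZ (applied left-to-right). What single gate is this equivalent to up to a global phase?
H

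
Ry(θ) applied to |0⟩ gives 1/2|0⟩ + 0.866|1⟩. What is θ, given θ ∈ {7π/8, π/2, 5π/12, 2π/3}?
2π/3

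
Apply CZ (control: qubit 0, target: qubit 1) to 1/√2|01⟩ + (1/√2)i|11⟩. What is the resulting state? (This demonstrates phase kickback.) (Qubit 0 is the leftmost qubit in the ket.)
1/√2|01⟩ - (1/√2)i|11⟩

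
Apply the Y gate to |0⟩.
i|1⟩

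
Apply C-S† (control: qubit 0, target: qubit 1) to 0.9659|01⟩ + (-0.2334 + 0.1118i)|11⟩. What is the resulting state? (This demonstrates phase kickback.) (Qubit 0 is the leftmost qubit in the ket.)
0.9659|01⟩ + (0.1118 + 0.2334i)|11⟩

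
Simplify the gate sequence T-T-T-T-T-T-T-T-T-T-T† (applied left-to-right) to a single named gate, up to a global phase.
T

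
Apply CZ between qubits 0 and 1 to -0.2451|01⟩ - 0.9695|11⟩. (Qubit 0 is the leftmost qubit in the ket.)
-0.2451|01⟩ + 0.9695|11⟩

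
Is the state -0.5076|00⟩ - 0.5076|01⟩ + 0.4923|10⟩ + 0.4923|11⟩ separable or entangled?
Separable

Writing the state as a|00⟩ + b|01⟩ + c|10⟩ + d|11⟩, it is a product state iff ad − bc = 0.
Here (a, b, c, d) = (-0.5076, -0.5076, 0.4923, 0.4923): ad − bc = (-0.5076)(0.4923) − (-0.5076)(0.4923) = 0, so the state is separable.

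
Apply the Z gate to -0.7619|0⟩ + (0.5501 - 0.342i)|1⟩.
-0.7619|0⟩ + (-0.5501 + 0.342i)|1⟩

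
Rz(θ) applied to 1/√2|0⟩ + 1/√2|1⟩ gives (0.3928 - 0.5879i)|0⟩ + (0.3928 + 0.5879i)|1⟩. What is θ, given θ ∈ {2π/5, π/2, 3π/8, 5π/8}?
5π/8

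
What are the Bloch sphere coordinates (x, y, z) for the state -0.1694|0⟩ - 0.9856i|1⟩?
(0, 0.3339, -0.9427)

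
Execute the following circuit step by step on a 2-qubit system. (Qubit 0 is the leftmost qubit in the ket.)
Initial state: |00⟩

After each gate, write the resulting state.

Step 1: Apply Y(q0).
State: i|10⟩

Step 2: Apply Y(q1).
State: -|11⟩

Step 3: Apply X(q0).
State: -|01⟩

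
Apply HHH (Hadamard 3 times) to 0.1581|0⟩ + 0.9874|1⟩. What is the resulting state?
0.81|0⟩ - 0.5864|1⟩

H² = I, so H^3 = H: a single Hadamard. With (a, b) = (0.1581, 0.9874), H gives ((a + b)/√2, (a − b)/√2) = (0.81, -0.5864).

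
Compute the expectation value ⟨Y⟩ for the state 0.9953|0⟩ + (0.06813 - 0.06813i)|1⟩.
-0.1356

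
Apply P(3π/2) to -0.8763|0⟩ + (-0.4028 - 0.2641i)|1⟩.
-0.8763|0⟩ + (-0.2641 + 0.4028i)|1⟩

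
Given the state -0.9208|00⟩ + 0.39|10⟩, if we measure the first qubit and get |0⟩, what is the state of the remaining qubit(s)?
-|0⟩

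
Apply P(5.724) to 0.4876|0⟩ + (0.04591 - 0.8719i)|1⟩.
0.4876|0⟩ + (-0.4236 - 0.7635i)|1⟩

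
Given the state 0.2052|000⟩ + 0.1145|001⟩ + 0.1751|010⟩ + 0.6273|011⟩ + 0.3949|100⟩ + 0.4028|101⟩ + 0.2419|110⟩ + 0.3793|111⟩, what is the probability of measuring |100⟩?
0.1559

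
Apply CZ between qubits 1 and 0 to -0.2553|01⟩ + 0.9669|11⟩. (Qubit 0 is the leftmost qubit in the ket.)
-0.2553|01⟩ - 0.9669|11⟩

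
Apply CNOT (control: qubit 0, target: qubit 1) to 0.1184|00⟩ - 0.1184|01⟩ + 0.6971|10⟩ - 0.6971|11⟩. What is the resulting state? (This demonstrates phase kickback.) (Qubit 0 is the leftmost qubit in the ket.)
0.1184|00⟩ - 0.1184|01⟩ - 0.6971|10⟩ + 0.6971|11⟩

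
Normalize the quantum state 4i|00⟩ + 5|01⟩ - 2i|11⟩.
0.5963i|00⟩ + 0.7454|01⟩ - 0.2981i|11⟩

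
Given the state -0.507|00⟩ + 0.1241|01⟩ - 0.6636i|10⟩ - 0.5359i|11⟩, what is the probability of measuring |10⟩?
0.4404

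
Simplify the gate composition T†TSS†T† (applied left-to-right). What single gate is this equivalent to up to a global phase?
T†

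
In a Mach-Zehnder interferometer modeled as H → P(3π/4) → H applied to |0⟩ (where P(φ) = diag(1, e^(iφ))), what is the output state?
(0.1464 + (1/√8)i)|0⟩ + (0.8536 - (1/√8)i)|1⟩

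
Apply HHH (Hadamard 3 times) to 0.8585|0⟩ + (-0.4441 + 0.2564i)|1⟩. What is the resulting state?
(0.293 + 0.1813i)|0⟩ + (0.9211 - 0.1813i)|1⟩

H² = I, so H^3 = H: a single Hadamard. With (a, b) = (0.8585, (-0.4441 + 0.2564i)), H gives ((a + b)/√2, (a − b)/√2) = ((0.293 + 0.1813i), (0.9211 - 0.1813i)).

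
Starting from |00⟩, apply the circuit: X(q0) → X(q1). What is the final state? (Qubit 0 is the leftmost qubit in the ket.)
|11⟩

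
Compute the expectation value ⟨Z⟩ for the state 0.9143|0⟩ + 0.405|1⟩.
0.6719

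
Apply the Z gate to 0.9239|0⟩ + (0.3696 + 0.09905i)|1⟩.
0.9239|0⟩ + (-0.3696 - 0.09905i)|1⟩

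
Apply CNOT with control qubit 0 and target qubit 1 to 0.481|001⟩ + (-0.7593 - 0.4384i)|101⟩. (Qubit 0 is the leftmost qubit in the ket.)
0.481|001⟩ + (-0.7593 - 0.4384i)|111⟩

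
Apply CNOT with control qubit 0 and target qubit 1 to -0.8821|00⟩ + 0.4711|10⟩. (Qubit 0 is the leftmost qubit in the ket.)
-0.8821|00⟩ + 0.4711|11⟩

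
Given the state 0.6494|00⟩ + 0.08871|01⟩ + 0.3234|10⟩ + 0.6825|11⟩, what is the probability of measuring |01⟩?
0.007869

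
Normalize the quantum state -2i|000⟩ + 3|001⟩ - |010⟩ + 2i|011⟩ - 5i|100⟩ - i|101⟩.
-0.3015i|000⟩ + 0.4523|001⟩ - 0.1508|010⟩ + 0.3015i|011⟩ - 0.7538i|100⟩ - 0.1508i|101⟩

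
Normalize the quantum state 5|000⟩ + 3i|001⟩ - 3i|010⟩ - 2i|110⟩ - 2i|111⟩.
0.7001|000⟩ + 0.4201i|001⟩ - 0.4201i|010⟩ - 0.2801i|110⟩ - 0.2801i|111⟩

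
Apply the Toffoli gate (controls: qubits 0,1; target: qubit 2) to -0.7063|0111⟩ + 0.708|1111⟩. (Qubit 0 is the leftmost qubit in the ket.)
-0.7063|0111⟩ + 0.708|1101⟩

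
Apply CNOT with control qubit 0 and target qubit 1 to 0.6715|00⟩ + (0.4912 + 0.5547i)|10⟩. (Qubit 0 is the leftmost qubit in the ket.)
0.6715|00⟩ + (0.4912 + 0.5547i)|11⟩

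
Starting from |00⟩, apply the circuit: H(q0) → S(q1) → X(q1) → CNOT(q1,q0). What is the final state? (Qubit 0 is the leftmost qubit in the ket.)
1/√2|01⟩ + 1/√2|11⟩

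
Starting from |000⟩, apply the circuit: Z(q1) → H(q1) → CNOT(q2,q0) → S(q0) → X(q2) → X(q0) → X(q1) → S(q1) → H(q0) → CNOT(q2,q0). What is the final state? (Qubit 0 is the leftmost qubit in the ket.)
-1/2|001⟩ - (1/2)i|011⟩ + 1/2|101⟩ + (1/2)i|111⟩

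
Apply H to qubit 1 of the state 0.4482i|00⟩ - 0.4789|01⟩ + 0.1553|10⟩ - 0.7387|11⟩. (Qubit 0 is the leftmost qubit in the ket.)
(-0.3386 + 0.3169i)|00⟩ + (0.3386 + 0.3169i)|01⟩ - 0.4125|10⟩ + 0.6322|11⟩

H on qubit 1 mixes each pair of kets that differ only in qubit 1: amplitudes (a, b) of (|…0…⟩, |…1…⟩) become ((a + b)/√2, (a − b)/√2). Kets absent from the input have amplitude 0.
(|00⟩, |01⟩): (a, b) = (0.4482i, -0.4789) → ((-0.3386 + 0.3169i), (0.3386 + 0.3169i))
(|10⟩, |11⟩): (a, b) = (0.1553, -0.7387) → (-0.4125, 0.6322)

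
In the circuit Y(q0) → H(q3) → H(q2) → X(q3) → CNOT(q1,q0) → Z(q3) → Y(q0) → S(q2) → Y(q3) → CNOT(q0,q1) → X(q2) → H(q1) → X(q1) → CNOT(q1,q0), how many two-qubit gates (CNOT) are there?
3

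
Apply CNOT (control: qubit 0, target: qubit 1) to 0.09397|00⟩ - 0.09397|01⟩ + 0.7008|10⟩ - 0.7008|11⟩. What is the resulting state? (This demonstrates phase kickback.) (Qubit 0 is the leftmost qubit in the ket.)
0.09397|00⟩ - 0.09397|01⟩ - 0.7008|10⟩ + 0.7008|11⟩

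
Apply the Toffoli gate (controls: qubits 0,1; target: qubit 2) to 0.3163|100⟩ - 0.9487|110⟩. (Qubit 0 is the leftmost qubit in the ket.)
0.3163|100⟩ - 0.9487|111⟩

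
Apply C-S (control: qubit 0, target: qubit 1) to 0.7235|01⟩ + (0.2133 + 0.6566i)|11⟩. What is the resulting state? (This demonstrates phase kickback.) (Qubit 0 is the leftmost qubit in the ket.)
0.7235|01⟩ + (-0.6566 + 0.2133i)|11⟩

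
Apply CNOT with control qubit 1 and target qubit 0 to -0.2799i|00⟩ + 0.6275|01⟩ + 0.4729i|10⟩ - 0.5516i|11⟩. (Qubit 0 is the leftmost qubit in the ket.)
-0.2799i|00⟩ - 0.5516i|01⟩ + 0.4729i|10⟩ + 0.6275|11⟩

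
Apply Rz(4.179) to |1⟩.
(-0.4958 + 0.8685i)|1⟩

Rz(4.179) = [[e^(−iθ/2), 0], [0, e^(iθ/2)]] with e^(±iθ/2) = cos(θ/2) ± i·sin(θ/2); θ = 4.179, cos(θ/2) ≈ -0.495755, sin(θ/2) ≈ 0.868463.
With a = amp(|0⟩) = 0 and b = amp(|1⟩) = 1:
new amp(|0⟩) = (-0.495755 - 0.868463i)·a = 0
new amp(|1⟩) = (-0.495755 + 0.868463i)·b = (-0.4958 + 0.8685i)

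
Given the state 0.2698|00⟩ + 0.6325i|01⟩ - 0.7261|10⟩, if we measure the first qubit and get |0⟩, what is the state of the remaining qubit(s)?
0.3924|0⟩ + 0.9198i|1⟩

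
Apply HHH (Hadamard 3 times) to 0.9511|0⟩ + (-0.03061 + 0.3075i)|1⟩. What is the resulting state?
(0.6509 + 0.2174i)|0⟩ + (0.6942 - 0.2174i)|1⟩

H² = I, so H^3 = H: a single Hadamard. With (a, b) = (0.9511, (-0.03061 + 0.3075i)), H gives ((a + b)/√2, (a − b)/√2) = ((0.6509 + 0.2174i), (0.6942 - 0.2174i)).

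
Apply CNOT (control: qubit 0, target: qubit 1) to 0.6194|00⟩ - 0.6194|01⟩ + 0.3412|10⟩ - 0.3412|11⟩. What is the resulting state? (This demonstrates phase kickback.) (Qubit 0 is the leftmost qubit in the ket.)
0.6194|00⟩ - 0.6194|01⟩ - 0.3412|10⟩ + 0.3412|11⟩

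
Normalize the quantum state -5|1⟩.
-|1⟩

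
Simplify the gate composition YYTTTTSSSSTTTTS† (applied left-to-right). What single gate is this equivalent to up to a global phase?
S†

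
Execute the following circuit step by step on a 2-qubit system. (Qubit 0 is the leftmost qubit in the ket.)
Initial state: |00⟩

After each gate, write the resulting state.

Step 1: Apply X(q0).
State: |10⟩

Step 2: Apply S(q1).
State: |10⟩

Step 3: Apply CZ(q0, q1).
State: |10⟩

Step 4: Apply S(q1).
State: |10⟩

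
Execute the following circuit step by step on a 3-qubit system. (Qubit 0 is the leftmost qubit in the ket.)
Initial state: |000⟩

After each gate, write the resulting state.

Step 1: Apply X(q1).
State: |010⟩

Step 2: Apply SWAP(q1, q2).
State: |001⟩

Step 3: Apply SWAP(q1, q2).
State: |010⟩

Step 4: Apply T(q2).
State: |010⟩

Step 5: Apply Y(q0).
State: i|110⟩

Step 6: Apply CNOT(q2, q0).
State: i|110⟩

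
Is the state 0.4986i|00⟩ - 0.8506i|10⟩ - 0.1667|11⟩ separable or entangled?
Entangled

Writing the state as a|00⟩ + b|01⟩ + c|10⟩ + d|11⟩, it is a product state iff ad − bc = 0.
Here (a, b, c, d) = (0.4986i, 0, -0.8506i, -0.1667): ad − bc = (0.4986i)(-0.1667) − (0)(-0.8506i) = -0.08312i ≠ 0, so the state is entangled.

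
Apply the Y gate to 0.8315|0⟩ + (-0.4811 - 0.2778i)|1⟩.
(-0.2778 + 0.4811i)|0⟩ + 0.8315i|1⟩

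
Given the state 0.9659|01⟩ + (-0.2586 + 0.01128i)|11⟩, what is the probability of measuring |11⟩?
0.067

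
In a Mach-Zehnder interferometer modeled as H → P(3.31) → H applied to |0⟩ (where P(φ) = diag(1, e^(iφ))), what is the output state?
(0.007074 - 0.08381i)|0⟩ + (0.9929 + 0.08381i)|1⟩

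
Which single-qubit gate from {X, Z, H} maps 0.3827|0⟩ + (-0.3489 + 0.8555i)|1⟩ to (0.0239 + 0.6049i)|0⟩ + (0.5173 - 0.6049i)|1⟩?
H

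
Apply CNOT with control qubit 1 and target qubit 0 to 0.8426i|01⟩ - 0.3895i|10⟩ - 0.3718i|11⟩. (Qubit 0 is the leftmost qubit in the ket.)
-0.3718i|01⟩ - 0.3895i|10⟩ + 0.8426i|11⟩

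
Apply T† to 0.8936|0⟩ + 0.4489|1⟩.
0.8936|0⟩ + (0.3174 - 0.3174i)|1⟩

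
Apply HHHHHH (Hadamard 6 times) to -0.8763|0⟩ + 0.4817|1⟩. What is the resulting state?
-0.8763|0⟩ + 0.4817|1⟩

H² = I, so an even number of Hadamards cancels: H^6 = I and the state is unchanged.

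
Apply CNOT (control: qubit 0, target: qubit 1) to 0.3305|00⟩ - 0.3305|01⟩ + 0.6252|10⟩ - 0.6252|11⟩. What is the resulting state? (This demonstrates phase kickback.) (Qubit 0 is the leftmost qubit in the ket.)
0.3305|00⟩ - 0.3305|01⟩ - 0.6252|10⟩ + 0.6252|11⟩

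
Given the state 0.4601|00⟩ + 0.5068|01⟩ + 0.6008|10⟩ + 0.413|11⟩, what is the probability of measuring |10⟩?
0.361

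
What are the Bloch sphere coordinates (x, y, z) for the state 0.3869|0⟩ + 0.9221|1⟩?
(0.7135, 0, -0.7006)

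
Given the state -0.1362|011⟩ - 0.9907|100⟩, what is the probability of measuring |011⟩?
0.01855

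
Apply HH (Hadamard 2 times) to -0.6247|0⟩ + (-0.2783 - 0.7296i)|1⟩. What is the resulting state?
-0.6247|0⟩ + (-0.2783 - 0.7296i)|1⟩

H² = I, so an even number of Hadamards cancels: H^2 = I and the state is unchanged.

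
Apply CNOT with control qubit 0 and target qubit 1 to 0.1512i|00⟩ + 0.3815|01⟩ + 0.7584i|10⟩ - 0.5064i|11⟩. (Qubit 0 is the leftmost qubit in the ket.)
0.1512i|00⟩ + 0.3815|01⟩ - 0.5064i|10⟩ + 0.7584i|11⟩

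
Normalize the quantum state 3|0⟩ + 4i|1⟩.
0.6|0⟩ + 0.8i|1⟩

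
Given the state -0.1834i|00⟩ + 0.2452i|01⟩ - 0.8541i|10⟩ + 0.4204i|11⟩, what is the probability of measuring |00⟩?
0.03364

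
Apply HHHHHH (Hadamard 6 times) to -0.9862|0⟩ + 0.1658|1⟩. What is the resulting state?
-0.9862|0⟩ + 0.1658|1⟩

H² = I, so an even number of Hadamards cancels: H^6 = I and the state is unchanged.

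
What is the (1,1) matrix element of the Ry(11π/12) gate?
0.1305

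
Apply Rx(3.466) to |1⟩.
-0.9869i|0⟩ - 0.1615|1⟩

Rx(3.466) = [[cos(θ/2), −i·sin(θ/2)], [−i·sin(θ/2), cos(θ/2)]]; θ = 3.466, cos(θ/2) ≈ -0.161493, sin(θ/2) ≈ 0.986874.
With a = amp(|0⟩) = 0 and b = amp(|1⟩) = 1:
new amp(|0⟩) = (-0.161493)·a + (-0.986874i)·b = -0.9869i
new amp(|1⟩) = (-0.986874i)·a + (-0.161493)·b = -0.1615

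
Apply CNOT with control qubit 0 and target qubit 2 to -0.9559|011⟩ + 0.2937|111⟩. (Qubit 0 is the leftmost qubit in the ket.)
-0.9559|011⟩ + 0.2937|110⟩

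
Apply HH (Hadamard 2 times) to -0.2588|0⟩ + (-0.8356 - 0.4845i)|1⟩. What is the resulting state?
-0.2588|0⟩ + (-0.8356 - 0.4845i)|1⟩

H² = I, so an even number of Hadamards cancels: H^2 = I and the state is unchanged.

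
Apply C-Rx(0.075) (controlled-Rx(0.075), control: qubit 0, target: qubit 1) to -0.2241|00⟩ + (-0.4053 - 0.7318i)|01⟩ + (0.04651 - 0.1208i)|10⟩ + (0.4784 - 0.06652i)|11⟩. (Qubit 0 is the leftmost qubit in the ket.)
-0.2241|00⟩ + (-0.4053 - 0.7318i)|01⟩ + (0.04398 - 0.1387i)|10⟩ + (0.4735 - 0.06822i)|11⟩

C-Rx(0.075) leaves the control-|0⟩ kets |00⟩, |01⟩ unchanged and applies Rx(0.075) to qubit 1 on the control-|1⟩ pair (|10⟩, |11⟩).
Rx(0.075) = [[cos(θ/2), −i·sin(θ/2)], [−i·sin(θ/2), cos(θ/2)]]; θ = 0.075, cos(θ/2) ≈ 0.999297, sin(θ/2) ≈ 0.0374912.
With a = amp(|10⟩) = (0.04651 - 0.1208i) and b = amp(|11⟩) = (0.4784 - 0.06652i):
new amp(|10⟩) = (0.999297)·a + (-0.0374912i)·b = (0.04398 - 0.1387i)
new amp(|11⟩) = (-0.0374912i)·a + (0.999297)·b = (0.4735 - 0.06822i)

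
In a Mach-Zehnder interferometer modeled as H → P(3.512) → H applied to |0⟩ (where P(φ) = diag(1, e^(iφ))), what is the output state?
(0.03391 - 0.181i)|0⟩ + (0.9661 + 0.181i)|1⟩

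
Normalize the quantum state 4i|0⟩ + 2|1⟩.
0.8944i|0⟩ + 1/√5|1⟩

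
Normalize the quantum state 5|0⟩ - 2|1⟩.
0.9285|0⟩ - 0.3714|1⟩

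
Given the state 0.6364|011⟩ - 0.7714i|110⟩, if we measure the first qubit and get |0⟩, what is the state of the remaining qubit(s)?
|11⟩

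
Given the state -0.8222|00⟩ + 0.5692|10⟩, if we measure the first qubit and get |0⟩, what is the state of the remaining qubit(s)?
-|0⟩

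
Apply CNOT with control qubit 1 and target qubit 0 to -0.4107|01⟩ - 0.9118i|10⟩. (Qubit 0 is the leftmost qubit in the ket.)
-0.9118i|10⟩ - 0.4107|11⟩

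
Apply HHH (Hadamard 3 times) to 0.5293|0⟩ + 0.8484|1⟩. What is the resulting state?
0.9742|0⟩ - 0.2256|1⟩

H² = I, so H^3 = H: a single Hadamard. With (a, b) = (0.5293, 0.8484), H gives ((a + b)/√2, (a − b)/√2) = (0.9742, -0.2256).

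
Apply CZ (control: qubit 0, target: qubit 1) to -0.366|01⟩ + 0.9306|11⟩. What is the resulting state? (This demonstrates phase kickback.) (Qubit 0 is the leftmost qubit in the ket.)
-0.366|01⟩ - 0.9306|11⟩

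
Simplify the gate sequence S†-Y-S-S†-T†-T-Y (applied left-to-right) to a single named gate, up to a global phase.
S†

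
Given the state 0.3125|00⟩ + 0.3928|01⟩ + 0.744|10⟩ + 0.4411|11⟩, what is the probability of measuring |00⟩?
0.09766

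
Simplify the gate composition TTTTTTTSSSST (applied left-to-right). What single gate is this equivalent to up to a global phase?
I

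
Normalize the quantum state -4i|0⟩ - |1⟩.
-0.9701i|0⟩ - 0.2425|1⟩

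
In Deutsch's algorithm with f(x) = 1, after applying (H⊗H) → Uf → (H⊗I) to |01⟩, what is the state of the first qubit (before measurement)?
|0⟩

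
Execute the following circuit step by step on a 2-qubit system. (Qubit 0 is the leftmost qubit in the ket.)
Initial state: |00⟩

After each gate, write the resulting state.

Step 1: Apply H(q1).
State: 1/√2|00⟩ + 1/√2|01⟩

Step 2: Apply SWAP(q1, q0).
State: 1/√2|00⟩ + 1/√2|10⟩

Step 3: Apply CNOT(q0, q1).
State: 1/√2|00⟩ + 1/√2|11⟩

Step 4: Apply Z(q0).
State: 1/√2|00⟩ - 1/√2|11⟩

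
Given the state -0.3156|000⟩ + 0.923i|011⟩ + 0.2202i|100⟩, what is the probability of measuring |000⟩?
0.0996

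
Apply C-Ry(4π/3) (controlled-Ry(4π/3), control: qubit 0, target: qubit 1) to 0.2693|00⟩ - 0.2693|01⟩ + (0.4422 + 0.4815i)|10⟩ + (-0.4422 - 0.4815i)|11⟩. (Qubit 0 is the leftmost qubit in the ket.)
0.2693|00⟩ - 0.2693|01⟩ + (0.1619 + 0.1762i)|10⟩ + (0.6041 + 0.6577i)|11⟩

C-Ry(4π/3) leaves the control-|0⟩ kets |00⟩, |01⟩ unchanged and applies Ry(4π/3) to qubit 1 on the control-|1⟩ pair (|10⟩, |11⟩).
Ry(4π/3) = [[cos(θ/2), −sin(θ/2)], [sin(θ/2), cos(θ/2)]]; θ = 4π/3, cos(θ/2) ≈ -0.5, sin(θ/2) ≈ 0.866025.
With a = amp(|10⟩) = (0.4422 + 0.4815i) and b = amp(|11⟩) = (-0.4422 - 0.4815i):
new amp(|10⟩) = (-0.5)·a + (-0.866025)·b = (0.1619 + 0.1762i)
new amp(|11⟩) = (0.866025)·a + (-0.5)·b = (0.6041 + 0.6577i)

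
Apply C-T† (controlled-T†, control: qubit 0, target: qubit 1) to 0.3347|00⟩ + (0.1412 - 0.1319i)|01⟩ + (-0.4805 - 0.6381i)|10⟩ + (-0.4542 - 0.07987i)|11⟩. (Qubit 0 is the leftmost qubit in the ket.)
0.3347|00⟩ + (0.1412 - 0.1319i)|01⟩ + (-0.4805 - 0.6381i)|10⟩ + (-0.3776 + 0.2647i)|11⟩

C-T† leaves the control-|0⟩ kets |00⟩, |01⟩ unchanged and applies T† to qubit 1 on the control-|1⟩ pair (|10⟩, |11⟩).
T† = [[1, 0], [0, (1/√2 - (1/√2)i)]].
With a = amp(|10⟩) = (-0.4805 - 0.6381i) and b = amp(|11⟩) = (-0.4542 - 0.07987i):
new amp(|10⟩) = (1)·a = (-0.4805 - 0.6381i)
new amp(|11⟩) = (1/√2 - (1/√2)i)·b = (-0.3776 + 0.2647i)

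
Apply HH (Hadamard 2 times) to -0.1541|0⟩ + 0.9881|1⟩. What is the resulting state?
-0.1541|0⟩ + 0.9881|1⟩

H² = I, so an even number of Hadamards cancels: H^2 = I and the state is unchanged.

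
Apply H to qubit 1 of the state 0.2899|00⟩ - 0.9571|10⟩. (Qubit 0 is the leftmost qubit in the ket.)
0.205|00⟩ + 0.205|01⟩ - 0.6768|10⟩ - 0.6768|11⟩

H on qubit 1 mixes each pair of kets that differ only in qubit 1: amplitudes (a, b) of (|…0…⟩, |…1…⟩) become ((a + b)/√2, (a − b)/√2). Kets absent from the input have amplitude 0.
(|00⟩, |01⟩): (a, b) = (0.2899, 0) → (0.205, 0.205)
(|10⟩, |11⟩): (a, b) = (-0.9571, 0) → (-0.6768, -0.6768)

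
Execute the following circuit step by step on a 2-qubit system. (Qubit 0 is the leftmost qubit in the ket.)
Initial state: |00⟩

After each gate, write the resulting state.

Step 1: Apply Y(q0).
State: i|10⟩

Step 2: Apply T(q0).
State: (-1/√2 + (1/√2)i)|10⟩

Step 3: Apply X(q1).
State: (-1/√2 + (1/√2)i)|11⟩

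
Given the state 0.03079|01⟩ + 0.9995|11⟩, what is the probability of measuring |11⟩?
0.999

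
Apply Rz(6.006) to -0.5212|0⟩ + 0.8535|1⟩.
(0.5162 + 0.072i)|0⟩ + (-0.8453 + 0.1179i)|1⟩

Rz(6.006) = [[e^(−iθ/2), 0], [0, e^(iθ/2)]] with e^(±iθ/2) = cos(θ/2) ± i·sin(θ/2); θ = 6.006, cos(θ/2) ≈ -0.990411, sin(θ/2) ≈ 0.138149.
With a = amp(|0⟩) = -0.5212 and b = amp(|1⟩) = 0.8535:
new amp(|0⟩) = (-0.990411 - 0.138149i)·a = (0.5162 + 0.072i)
new amp(|1⟩) = (-0.990411 + 0.138149i)·b = (-0.8453 + 0.1179i)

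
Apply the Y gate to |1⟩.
-i|0⟩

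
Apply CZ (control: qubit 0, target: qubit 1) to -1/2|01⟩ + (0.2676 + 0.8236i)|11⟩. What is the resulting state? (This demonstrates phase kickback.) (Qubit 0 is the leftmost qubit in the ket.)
-1/2|01⟩ + (-0.2676 - 0.8236i)|11⟩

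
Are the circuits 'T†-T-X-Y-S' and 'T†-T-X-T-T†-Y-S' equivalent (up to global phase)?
Yes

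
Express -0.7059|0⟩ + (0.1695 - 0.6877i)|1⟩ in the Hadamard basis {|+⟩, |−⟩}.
(-0.3793 - 0.4863i)|+⟩ + (-0.619 + 0.4863i)|−⟩

With |ψ⟩ = α|0⟩ + β|1⟩, the Hadamard-basis coefficients are ⟨+|ψ⟩ = (α + β)/√2 and ⟨−|ψ⟩ = (α − β)/√2.
Here α = -0.7059, β = (0.1695 - 0.6877i): (α + β)/√2 = (-0.3793 - 0.4863i), (α − β)/√2 = (-0.619 + 0.4863i).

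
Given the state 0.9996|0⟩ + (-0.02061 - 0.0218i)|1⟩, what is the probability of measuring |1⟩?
0.0009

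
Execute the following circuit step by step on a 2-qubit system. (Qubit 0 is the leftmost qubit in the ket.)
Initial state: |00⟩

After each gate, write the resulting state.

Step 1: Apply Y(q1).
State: i|01⟩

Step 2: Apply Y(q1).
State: |00⟩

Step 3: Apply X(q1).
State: |01⟩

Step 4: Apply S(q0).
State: |01⟩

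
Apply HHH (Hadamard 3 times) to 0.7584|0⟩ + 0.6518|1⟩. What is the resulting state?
0.9972|0⟩ + 0.07538|1⟩

H² = I, so H^3 = H: a single Hadamard. With (a, b) = (0.7584, 0.6518), H gives ((a + b)/√2, (a − b)/√2) = (0.9972, 0.07538).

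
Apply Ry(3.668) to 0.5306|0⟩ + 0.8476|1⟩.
-0.9565|0⟩ + 0.2918|1⟩

Ry(3.668) = [[cos(θ/2), −sin(θ/2)], [sin(θ/2), cos(θ/2)]]; θ = 3.668, cos(θ/2) ≈ -0.260175, sin(θ/2) ≈ 0.965561.
With a = amp(|0⟩) = 0.5306 and b = amp(|1⟩) = 0.8476:
new amp(|0⟩) = (-0.260175)·a + (-0.965561)·b = -0.9565
new amp(|1⟩) = (0.965561)·a + (-0.260175)·b = 0.2918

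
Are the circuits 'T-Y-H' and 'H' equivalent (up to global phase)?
No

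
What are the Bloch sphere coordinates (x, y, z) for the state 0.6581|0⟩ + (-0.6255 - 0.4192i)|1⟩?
(-0.8233, -0.5518, -0.1339)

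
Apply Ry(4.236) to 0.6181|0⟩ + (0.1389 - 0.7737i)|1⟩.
(-0.4402 + 0.6607i)|0⟩ + (0.4556 + 0.4026i)|1⟩

Ry(4.236) = [[cos(θ/2), −sin(θ/2)], [sin(θ/2), cos(θ/2)]]; θ = 4.236, cos(θ/2) ≈ -0.520301, sin(θ/2) ≈ 0.853983.
With a = amp(|0⟩) = 0.6181 and b = amp(|1⟩) = (0.1389 - 0.7737i):
new amp(|0⟩) = (-0.520301)·a + (-0.853983)·b = (-0.4402 + 0.6607i)
new amp(|1⟩) = (0.853983)·a + (-0.520301)·b = (0.4556 + 0.4026i)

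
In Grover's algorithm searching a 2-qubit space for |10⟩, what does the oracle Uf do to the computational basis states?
Uf|x⟩ = -|x⟩ if x = 10, else |x⟩ (phase flip on target)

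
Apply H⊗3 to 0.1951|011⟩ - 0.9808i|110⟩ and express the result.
(0.06898 - 0.3468i)|000⟩ + (-0.06898 - 0.3468i)|001⟩ + (-0.06898 + 0.3468i)|010⟩ + (0.06898 + 0.3468i)|011⟩ + (0.06898 + 0.3468i)|100⟩ + (-0.06898 + 0.3468i)|101⟩ + (-0.06898 - 0.3468i)|110⟩ + (0.06898 - 0.3468i)|111⟩

H⊗3 gives amp(|y⟩) = (1/2√2) Σ_x (−1)^(x·y) amp(|x⟩), where x·y is the number of positions in which both x and y have a 1.
|000⟩: (0.1951 - 0.9808i)/(2√2) = (0.06898 - 0.3468i)
|001⟩: (-0.1951 - 0.9808i)/(2√2) = (-0.06898 - 0.3468i)
|010⟩: (-0.1951 + 0.9808i)/(2√2) = (-0.06898 + 0.3468i)
|011⟩: (0.1951 + 0.9808i)/(2√2) = (0.06898 + 0.3468i)
|100⟩: (0.1951 + 0.9808i)/(2√2) = (0.06898 + 0.3468i)
|101⟩: (-0.1951 + 0.9808i)/(2√2) = (-0.06898 + 0.3468i)
|110⟩: (-0.1951 - 0.9808i)/(2√2) = (-0.06898 - 0.3468i)
|111⟩: (0.1951 - 0.9808i)/(2√2) = (0.06898 - 0.3468i)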